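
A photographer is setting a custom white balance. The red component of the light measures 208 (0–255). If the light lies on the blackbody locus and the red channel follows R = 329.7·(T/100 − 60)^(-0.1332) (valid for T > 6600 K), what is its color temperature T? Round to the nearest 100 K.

(t − 60)^(-0.1332) = 208/329.7 = 0.63088.
t − 60 = 0.63088^(1/-0.1332) = 0.63088^(-7.508) = 31.763, so t = 91.763.
T = 100·t = 9176 K → 9200 K to the nearest 100 K.

9200 K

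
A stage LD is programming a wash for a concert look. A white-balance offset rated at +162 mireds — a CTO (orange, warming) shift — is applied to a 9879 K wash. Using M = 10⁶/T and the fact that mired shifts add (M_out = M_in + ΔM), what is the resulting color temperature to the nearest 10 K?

3800 K

M_in = 10⁶/9879 = 101.22 mireds.
M_out = 101.22 + (+162) = 263.22 mireds.
T_out = 10⁶/263.22 = 3799.0 K → 3800 K.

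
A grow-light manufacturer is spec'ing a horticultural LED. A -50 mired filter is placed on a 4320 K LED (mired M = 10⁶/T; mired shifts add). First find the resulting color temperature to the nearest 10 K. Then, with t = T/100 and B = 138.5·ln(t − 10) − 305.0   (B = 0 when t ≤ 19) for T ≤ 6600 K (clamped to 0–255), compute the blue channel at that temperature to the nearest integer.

M_in = 10⁶/4320 = 231.48; M_out = 231.48 + (-50) = 181.48.
T_out = 10⁶/181.48 = 5510.2 K → 5510 K; t = 55.1.
B = 138.5·ln(55.1 − 10) − 305.0 = 138.5·ln 45.1 − 305.0 = 138.5·3.8089 − 305.0 = 222.530.
Rounded: 223.

223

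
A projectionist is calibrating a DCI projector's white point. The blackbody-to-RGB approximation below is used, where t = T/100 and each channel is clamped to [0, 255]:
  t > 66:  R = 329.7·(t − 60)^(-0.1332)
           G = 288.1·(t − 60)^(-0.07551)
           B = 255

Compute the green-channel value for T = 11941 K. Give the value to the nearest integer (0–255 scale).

212

t = 11941/100 = 119.41; the t > 66 branch applies.
G = 288.1·(119.41 − 60)^(-0.07551) = 288.1·59.41^(-0.07551) = 288.1·0.73461 = 211.641.
Rounded: 212.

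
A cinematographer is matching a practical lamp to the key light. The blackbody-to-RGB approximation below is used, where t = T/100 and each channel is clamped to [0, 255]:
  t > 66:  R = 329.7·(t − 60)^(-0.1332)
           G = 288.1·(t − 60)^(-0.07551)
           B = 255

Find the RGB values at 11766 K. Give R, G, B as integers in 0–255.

t = 11766/100 = 117.66; the t > 66 branch applies.
R = 329.7·(117.66 − 60)^(-0.1332) = 329.7·57.66^(-0.1332) = 329.7·0.58271 = 192.119.
G = 288.1·(117.66 − 60)^(-0.07551) = 288.1·57.66^(-0.07551) = 288.1·0.73627 = 212.119.
B = 255 by definition for t > 66.
Rounded: (192, 212, 255).

R=192, G=212, B=255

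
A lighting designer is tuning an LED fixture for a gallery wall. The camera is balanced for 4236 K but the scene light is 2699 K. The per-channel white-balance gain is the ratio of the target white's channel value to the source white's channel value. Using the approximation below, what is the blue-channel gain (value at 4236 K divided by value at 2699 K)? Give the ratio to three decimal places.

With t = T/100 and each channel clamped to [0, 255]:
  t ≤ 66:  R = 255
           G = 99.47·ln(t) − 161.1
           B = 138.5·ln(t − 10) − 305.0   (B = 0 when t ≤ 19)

2.022

At 2699 K (t = 26.99):
  B = 138.5·ln(26.99 − 10) − 305.0 = 138.5·ln 16.99 − 305.0 = 138.5·2.8326 − 305.0 = 87.319.
At 4236 K (t = 42.36):
  B = 138.5·ln(42.36 − 10) − 305.0 = 138.5·ln 32.36 − 305.0 = 138.5·3.4769 − 305.0 = 176.554.
Gain = 176.554 / 87.319 = 2.0220 → 2.022.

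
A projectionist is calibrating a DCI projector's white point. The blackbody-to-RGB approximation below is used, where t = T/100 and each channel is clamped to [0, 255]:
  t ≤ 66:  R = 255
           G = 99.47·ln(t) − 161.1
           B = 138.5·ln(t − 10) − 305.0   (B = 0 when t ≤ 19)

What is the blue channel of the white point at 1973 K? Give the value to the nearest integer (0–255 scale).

10

t = 1973/100 = 19.73; the t ≤ 66 branch applies.
B = 138.5·ln(19.73 − 10) − 305.0 = 138.5·ln 9.73 − 305.0 = 138.5·2.2752 − 305.0 = 10.117.
Rounded: 10.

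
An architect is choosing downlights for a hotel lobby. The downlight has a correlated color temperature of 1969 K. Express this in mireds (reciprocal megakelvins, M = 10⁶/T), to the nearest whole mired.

M = 10⁶ / 1969 = 507.872 → 508 mireds.

508 mireds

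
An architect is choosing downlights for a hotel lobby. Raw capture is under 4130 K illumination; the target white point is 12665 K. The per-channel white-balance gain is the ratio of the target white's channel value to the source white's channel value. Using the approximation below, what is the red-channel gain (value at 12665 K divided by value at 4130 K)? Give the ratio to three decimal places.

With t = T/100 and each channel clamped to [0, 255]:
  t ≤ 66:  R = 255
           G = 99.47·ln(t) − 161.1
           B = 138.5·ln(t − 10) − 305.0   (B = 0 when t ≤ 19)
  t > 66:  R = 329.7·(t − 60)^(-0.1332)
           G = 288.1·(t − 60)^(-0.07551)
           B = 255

At 4130 K (t = 41.3):
  R = 255 by definition for t ≤ 66.
At 12665 K (t = 126.65):
  R = 329.7·(126.65 − 60)^(-0.1332) = 329.7·66.65^(-0.1332) = 329.7·0.57157 = 188.447.
Gain = 188.447 / 255.000 = 0.7390 → 0.739.

0.739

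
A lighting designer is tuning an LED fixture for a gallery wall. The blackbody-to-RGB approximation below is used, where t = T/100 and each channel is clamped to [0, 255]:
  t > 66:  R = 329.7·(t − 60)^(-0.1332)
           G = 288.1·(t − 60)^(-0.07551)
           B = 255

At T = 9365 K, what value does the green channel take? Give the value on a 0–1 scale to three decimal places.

0.866

t = 9365/100 = 93.65; the t > 66 branch applies.
G = 288.1·(93.65 − 60)^(-0.07551) = 288.1·33.65^(-0.07551) = 288.1·0.76683 = 220.923.
On a 0–1 scale: 220.923/255 = 0.8664 → 0.866.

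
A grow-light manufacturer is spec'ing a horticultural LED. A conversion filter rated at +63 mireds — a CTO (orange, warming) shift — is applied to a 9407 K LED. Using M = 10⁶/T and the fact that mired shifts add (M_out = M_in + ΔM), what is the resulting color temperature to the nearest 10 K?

M_in = 10⁶/9407 = 106.30 mireds.
M_out = 106.30 + (+63) = 169.30 mireds.
T_out = 10⁶/169.30 = 5906.5 K → 5910 K.

5910 K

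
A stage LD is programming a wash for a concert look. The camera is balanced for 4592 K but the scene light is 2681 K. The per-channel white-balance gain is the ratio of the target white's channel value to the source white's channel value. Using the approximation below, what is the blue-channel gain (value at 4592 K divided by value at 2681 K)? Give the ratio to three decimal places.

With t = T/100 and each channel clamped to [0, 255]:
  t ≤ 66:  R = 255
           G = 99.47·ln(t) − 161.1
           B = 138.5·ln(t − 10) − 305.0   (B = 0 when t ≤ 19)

At 2681 K (t = 26.81):
  B = 138.5·ln(26.81 − 10) − 305.0 = 138.5·ln 16.81 − 305.0 = 138.5·2.8220 − 305.0 = 85.843.
At 4592 K (t = 45.92):
  B = 138.5·ln(45.92 − 10) − 305.0 = 138.5·ln 35.92 − 305.0 = 138.5·3.5813 − 305.0 = 191.009.
Gain = 191.009 / 85.843 = 2.2251 → 2.225.

2.225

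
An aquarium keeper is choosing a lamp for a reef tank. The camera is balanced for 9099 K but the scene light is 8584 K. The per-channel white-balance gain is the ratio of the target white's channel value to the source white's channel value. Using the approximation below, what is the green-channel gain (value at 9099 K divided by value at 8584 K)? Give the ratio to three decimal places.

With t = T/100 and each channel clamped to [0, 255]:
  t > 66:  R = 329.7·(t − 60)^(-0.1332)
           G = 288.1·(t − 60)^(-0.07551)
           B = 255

0.986

At 8584 K (t = 85.84):
  G = 288.1·(85.84 − 60)^(-0.07551) = 288.1·25.84^(-0.07551) = 288.1·0.78227 = 225.373.
At 9099 K (t = 90.99):
  G = 288.1·(90.99 − 60)^(-0.07551) = 288.1·30.99^(-0.07551) = 288.1·0.77161 = 222.301.
Gain = 222.301 / 225.373 = 0.9864 → 0.986.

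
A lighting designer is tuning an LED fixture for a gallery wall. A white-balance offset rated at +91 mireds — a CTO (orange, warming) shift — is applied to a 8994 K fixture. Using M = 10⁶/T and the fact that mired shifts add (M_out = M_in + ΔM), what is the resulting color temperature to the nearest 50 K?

M_in = 10⁶/8994 = 111.19 mireds.
M_out = 111.19 + (+91) = 202.19 mireds.
T_out = 10⁶/202.19 = 4946.0 K → 4950 K.

4950 K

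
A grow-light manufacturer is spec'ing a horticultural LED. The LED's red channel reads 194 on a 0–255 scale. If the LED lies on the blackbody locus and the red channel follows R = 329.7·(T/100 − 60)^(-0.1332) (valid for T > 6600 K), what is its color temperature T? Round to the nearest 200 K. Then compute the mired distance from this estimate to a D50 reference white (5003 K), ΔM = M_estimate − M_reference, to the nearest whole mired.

-112 mireds

(t − 60)^(-0.1332) = 194/329.7 = 0.58841.
t − 60 = 0.58841^(1/-0.1332) = 0.58841^(-7.508) = 53.593, so t = 113.593.
T = 100·t = 11359 K → 11400 K to the nearest 200 K.
M_estimate = 10⁶/11400 = 87.72; M_reference = 10⁶/5003 = 199.88.
ΔM = 87.72 − 199.88 = -112.16 → -112 mireds.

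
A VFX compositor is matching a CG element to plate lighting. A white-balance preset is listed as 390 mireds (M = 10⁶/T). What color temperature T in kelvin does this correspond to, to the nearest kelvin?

T = 10⁶ / 390 = 2564.10 K → 2564 K.

2564 K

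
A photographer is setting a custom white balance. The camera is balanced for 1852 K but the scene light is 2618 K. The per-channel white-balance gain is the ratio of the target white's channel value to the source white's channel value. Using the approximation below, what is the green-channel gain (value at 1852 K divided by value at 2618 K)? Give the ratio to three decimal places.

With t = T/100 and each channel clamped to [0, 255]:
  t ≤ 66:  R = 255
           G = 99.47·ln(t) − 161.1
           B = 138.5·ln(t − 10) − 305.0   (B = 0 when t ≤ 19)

0.790

At 2618 K (t = 26.18):
  G = 99.47·ln 26.18 − 161.1 = 99.47·3.2650 − 161.1 = 163.669.
At 1852 K (t = 18.52):
  G = 99.47·ln 18.52 − 161.1 = 99.47·2.9189 − 161.1 = 129.238.
Gain = 129.238 / 163.669 = 0.7896 → 0.790.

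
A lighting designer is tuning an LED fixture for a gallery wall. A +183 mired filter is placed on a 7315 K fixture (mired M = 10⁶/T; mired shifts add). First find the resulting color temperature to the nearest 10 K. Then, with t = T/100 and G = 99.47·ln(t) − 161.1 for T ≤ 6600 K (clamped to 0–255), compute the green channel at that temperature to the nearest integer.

181

M_in = 10⁶/7315 = 136.71; M_out = 136.71 + (+183) = 319.71.
T_out = 10⁶/319.71 = 3127.9 K → 3130 K; t = 31.3.
G = 99.47·ln 31.3 − 161.1 = 99.47·3.4436 − 161.1 = 181.437.
Rounded: 181.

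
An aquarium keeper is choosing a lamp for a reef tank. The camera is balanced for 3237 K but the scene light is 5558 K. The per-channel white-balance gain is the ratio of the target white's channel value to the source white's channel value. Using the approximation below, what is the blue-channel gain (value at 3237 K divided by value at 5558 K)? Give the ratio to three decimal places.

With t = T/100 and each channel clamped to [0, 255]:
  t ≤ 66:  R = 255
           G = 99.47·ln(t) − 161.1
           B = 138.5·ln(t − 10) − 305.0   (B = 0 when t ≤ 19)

0.560

At 5558 K (t = 55.58):
  B = 138.5·ln(55.58 − 10) − 305.0 = 138.5·ln 45.58 − 305.0 = 138.5·3.8195 − 305.0 = 223.996.
At 3237 K (t = 32.37):
  B = 138.5·ln(32.37 − 10) − 305.0 = 138.5·ln 22.37 − 305.0 = 138.5·3.1077 − 305.0 = 125.419.
Gain = 125.419 / 223.996 = 0.5599 → 0.560.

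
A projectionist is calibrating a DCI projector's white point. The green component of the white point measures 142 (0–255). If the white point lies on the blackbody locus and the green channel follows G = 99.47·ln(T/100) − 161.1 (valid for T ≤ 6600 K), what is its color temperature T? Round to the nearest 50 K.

ln t = (142 + 161.1) / 99.47 = 3.0471.
t = e^3.0471 = 21.055.
T = 100·t = 2106 K → 2100 K to the nearest 50 K.

2100 K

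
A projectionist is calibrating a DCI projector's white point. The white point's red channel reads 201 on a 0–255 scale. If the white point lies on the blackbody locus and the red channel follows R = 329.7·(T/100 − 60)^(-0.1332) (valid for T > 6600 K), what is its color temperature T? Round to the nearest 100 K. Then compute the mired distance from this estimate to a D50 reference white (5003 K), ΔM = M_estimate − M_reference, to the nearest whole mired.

(t − 60)^(-0.1332) = 201/329.7 = 0.60965.
t − 60 = 0.60965^(1/-0.1332) = 0.60965^(-7.508) = 41.071, so t = 101.071.
T = 100·t = 10107 K → 10100 K to the nearest 100 K.
M_estimate = 10⁶/10100 = 99.01; M_reference = 10⁶/5003 = 199.88.
ΔM = 99.01 − 199.88 = -100.87 → -101 mireds.

-101 mireds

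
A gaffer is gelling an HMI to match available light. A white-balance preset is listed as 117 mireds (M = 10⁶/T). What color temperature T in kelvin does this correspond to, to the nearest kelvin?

8547 K

T = 10⁶ / 117 = 8547.01 K → 8547 K.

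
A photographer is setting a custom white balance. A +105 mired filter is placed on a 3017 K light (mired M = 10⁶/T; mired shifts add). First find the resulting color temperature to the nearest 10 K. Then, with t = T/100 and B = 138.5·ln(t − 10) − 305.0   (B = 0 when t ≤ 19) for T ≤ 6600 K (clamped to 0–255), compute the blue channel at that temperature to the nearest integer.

M_in = 10⁶/3017 = 331.46; M_out = 331.46 + (+105) = 436.46.
T_out = 10⁶/436.46 = 2291.2 K → 2290 K; t = 22.9.
B = 138.5·ln(22.9 − 10) − 305.0 = 138.5·ln 12.9 − 305.0 = 138.5·2.5572 − 305.0 = 49.176.
Rounded: 49.

49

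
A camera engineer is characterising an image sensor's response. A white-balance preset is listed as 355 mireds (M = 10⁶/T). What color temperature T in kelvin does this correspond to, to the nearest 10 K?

T = 10⁶ / 355 = 2816.90 K → 2820 K.

2820 K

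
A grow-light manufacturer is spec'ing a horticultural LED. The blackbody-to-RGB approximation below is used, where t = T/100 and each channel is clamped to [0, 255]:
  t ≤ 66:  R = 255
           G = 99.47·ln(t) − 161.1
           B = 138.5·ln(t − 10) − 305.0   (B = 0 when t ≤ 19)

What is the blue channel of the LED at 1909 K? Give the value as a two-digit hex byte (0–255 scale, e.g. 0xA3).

t = 1909/100 = 19.09; the t ≤ 66 branch applies.
B = 138.5·ln(19.09 − 10) − 305.0 = 138.5·ln 9.09 − 305.0 = 138.5·2.2072 − 305.0 = 0.694.
Rounded: 1; in hex, 0x01.

0x01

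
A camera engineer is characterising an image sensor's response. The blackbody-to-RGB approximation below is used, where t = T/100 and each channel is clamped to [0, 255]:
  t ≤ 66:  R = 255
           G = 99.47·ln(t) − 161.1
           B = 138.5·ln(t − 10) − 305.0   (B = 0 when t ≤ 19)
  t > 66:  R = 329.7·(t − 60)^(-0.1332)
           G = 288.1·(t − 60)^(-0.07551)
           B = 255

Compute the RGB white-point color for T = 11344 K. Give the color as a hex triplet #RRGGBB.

t = 11344/100 = 113.44; the t > 66 branch applies.
R = 329.7·(113.44 − 60)^(-0.1332) = 329.7·53.44^(-0.1332) = 329.7·0.58864 = 194.074.
G = 288.1·(113.44 − 60)^(-0.07551) = 288.1·53.44^(-0.07551) = 288.1·0.74051 = 213.340.
B = 255 by definition for t > 66.
Rounded: (194, 213, 255).
In hex: #C2D5FF.

#C2D5FF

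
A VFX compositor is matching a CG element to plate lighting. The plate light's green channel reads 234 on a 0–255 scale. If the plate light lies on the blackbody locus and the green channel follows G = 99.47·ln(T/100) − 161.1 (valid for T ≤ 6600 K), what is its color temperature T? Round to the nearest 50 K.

ln t = (234 + 161.1) / 99.47 = 3.9721.
t = e^3.9721 = 53.093.
T = 100·t = 5309 K → 5300 K to the nearest 50 K.

5300 K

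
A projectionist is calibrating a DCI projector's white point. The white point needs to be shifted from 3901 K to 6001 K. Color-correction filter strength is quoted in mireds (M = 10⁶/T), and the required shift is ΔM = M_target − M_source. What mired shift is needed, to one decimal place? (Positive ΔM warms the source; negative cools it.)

M_source = 10⁶/3901 = 256.345; M_target = 10⁶/6001 = 166.639.
ΔM = 166.639 − 256.345 = -89.706 → -89.7 mireds, a cooling shift.

-89.7 mireds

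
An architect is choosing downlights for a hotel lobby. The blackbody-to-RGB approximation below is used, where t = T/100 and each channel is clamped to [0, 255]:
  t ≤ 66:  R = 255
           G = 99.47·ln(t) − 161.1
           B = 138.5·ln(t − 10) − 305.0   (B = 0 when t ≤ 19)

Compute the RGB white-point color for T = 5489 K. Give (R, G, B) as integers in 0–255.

(255, 237, 222)

t = 5489/100 = 54.89; the t ≤ 66 branch applies.
R = 255 by definition for t ≤ 66.
G = 99.47·ln 54.89 − 161.1 = 99.47·4.0053 − 161.1 = 237.310.
B = 138.5·ln(54.89 − 10) − 305.0 = 138.5·ln 44.89 − 305.0 = 138.5·3.8042 − 305.0 = 221.884.
Rounded: (255, 237, 222).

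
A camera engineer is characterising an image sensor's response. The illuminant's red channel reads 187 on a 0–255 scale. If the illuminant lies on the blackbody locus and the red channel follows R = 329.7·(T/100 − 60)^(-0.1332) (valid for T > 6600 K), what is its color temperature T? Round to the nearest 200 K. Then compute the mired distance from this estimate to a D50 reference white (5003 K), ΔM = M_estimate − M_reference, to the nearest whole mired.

(t − 60)^(-0.1332) = 187/329.7 = 0.56718.
t − 60 = 0.56718^(1/-0.1332) = 0.56718^(-7.508) = 70.620, so t = 130.620.
T = 100·t = 13062 K → 13000 K to the nearest 200 K.
M_estimate = 10⁶/13000 = 76.92; M_reference = 10⁶/5003 = 199.88.
ΔM = 76.92 − 199.88 = -122.96 → -123 mireds.

-123 mireds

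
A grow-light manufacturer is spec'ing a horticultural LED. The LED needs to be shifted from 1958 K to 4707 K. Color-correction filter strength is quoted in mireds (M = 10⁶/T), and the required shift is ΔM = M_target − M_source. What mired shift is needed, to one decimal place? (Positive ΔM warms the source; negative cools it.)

M_source = 10⁶/1958 = 510.725; M_target = 10⁶/4707 = 212.450.
ΔM = 212.450 − 510.725 = -298.276 → -298.3 mireds, a cooling shift.

-298.3 mireds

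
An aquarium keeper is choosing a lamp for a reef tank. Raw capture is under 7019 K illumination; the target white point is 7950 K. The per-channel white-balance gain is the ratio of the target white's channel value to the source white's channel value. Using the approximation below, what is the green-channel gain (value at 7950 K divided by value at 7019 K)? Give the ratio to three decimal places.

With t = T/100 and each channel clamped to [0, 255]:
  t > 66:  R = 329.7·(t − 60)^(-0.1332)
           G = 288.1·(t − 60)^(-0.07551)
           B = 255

0.952

At 7019 K (t = 70.19):
  G = 288.1·(70.19 − 60)^(-0.07551) = 288.1·10.19^(-0.07551) = 288.1·0.83921 = 241.778.
At 7950 K (t = 79.5):
  G = 288.1·(79.5 − 60)^(-0.07551) = 288.1·19.5^(-0.07551) = 288.1·0.79908 = 230.215.
Gain = 230.215 / 241.778 = 0.9522 → 0.952.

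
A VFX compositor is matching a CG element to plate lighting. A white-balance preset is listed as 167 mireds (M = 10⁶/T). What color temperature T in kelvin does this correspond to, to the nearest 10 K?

T = 10⁶ / 167 = 5988.02 K → 5990 K.

5990 K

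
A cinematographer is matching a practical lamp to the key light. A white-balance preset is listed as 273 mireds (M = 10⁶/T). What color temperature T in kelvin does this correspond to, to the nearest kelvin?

T = 10⁶ / 273 = 3663.00 K → 3663 K.

3663 K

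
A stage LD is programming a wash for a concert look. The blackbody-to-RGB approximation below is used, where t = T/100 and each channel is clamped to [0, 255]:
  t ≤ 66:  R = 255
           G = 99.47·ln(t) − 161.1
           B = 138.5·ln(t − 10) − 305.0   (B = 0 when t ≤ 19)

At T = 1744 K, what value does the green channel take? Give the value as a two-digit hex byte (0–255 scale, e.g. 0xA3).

0x7B

t = 1744/100 = 17.44; the t ≤ 66 branch applies.
G = 99.47·ln 17.44 − 161.1 = 99.47·2.8588 − 161.1 = 123.261.
Rounded: 123; in hex, 0x7B.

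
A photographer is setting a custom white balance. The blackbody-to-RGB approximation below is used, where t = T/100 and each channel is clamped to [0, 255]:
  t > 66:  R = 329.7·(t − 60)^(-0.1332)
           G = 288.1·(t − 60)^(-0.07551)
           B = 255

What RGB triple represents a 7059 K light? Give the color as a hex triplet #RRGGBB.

#F1F1FF

t = 7059/100 = 70.59; the t > 66 branch applies.
R = 329.7·(70.59 − 60)^(-0.1332) = 329.7·10.59^(-0.1332) = 329.7·0.73027 = 240.770.
G = 288.1·(70.59 − 60)^(-0.07551) = 288.1·10.59^(-0.07551) = 288.1·0.83678 = 241.076.
B = 255 by definition for t > 66.
Rounded: (241, 241, 255).
In hex: #F1F1FF.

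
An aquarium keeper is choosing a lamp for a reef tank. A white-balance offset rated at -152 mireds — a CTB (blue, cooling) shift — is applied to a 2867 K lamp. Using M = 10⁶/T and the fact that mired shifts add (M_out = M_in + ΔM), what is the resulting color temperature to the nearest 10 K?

5080 K

M_in = 10⁶/2867 = 348.80 mireds.
M_out = 348.80 + (-152) = 196.80 mireds.
T_out = 10⁶/196.80 = 5081.4 K → 5080 K.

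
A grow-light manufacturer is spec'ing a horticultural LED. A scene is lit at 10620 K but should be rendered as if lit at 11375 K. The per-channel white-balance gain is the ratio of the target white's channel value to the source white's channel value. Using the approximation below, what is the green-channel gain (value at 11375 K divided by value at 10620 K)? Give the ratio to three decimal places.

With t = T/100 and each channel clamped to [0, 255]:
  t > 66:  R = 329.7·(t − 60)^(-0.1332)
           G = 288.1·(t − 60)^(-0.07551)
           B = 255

At 10620 K (t = 106.2):
  G = 288.1·(106.2 − 60)^(-0.07551) = 288.1·46.2^(-0.07551) = 288.1·0.74869 = 215.698.
At 11375 K (t = 113.75):
  G = 288.1·(113.75 − 60)^(-0.07551) = 288.1·53.75^(-0.07551) = 288.1·0.74018 = 213.247.
Gain = 213.247 / 215.698 = 0.9886 → 0.989.

0.989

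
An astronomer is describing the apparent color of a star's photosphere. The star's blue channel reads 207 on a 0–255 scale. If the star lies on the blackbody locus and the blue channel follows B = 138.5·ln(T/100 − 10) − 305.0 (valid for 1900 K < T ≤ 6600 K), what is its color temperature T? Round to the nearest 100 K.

ln(t − 10) = (207 + 305.0) / 138.5 = 3.6968.
t − 10 = e^3.6968 = 40.316, so t = 50.316.
T = 100·t = 5032 K → 5000 K to the nearest 100 K.

5000 K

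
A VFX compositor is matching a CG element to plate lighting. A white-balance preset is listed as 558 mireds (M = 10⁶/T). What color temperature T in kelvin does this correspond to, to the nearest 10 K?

T = 10⁶ / 558 = 1792.11 K → 1790 K.

1790 K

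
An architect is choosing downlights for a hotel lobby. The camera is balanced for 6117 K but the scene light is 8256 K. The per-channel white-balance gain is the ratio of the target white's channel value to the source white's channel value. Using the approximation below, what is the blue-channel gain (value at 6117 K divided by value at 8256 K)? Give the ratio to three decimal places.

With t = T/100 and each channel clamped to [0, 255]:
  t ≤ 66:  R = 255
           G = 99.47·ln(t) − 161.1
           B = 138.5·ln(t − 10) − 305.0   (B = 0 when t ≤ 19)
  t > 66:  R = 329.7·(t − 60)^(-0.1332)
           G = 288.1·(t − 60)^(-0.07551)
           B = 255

0.941

At 8256 K (t = 82.56):
  B = 255 by definition for t > 66.
At 6117 K (t = 61.17):
  B = 138.5·ln(61.17 − 10) − 305.0 = 138.5·ln 51.17 − 305.0 = 138.5·3.9352 − 305.0 = 240.019.
Gain = 240.019 / 255.000 = 0.9412 → 0.941.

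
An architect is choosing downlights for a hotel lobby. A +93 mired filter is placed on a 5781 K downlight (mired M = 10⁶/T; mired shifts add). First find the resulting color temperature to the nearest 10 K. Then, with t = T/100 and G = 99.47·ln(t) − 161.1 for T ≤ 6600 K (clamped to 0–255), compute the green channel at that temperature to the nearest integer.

200

M_in = 10⁶/5781 = 172.98; M_out = 172.98 + (+93) = 265.98.
T_out = 10⁶/265.98 = 3759.7 K → 3760 K; t = 37.6.
G = 99.47·ln 37.6 − 161.1 = 99.47·3.6270 − 161.1 = 199.678.
Rounded: 200.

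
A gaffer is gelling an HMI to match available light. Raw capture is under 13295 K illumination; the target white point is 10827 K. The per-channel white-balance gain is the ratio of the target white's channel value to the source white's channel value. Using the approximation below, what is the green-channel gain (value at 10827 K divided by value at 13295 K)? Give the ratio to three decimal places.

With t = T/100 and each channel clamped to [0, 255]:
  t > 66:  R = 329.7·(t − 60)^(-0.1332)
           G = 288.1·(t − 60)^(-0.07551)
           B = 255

At 13295 K (t = 132.95):
  G = 288.1·(132.95 − 60)^(-0.07551) = 288.1·72.95^(-0.07551) = 288.1·0.72331 = 208.385.
At 10827 K (t = 108.27):
  G = 288.1·(108.27 − 60)^(-0.07551) = 288.1·48.27^(-0.07551) = 288.1·0.74622 = 214.985.
Gain = 214.985 / 208.385 = 1.0317 → 1.032.

1.032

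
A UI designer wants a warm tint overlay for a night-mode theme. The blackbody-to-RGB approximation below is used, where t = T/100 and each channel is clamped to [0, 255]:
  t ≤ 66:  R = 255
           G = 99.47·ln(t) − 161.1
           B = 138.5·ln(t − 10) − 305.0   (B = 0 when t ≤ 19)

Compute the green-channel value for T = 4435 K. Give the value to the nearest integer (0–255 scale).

216

t = 4435/100 = 44.35; the t ≤ 66 branch applies.
G = 99.47·ln 44.35 − 161.1 = 99.47·3.7921 − 161.1 = 216.101.
Rounded: 216.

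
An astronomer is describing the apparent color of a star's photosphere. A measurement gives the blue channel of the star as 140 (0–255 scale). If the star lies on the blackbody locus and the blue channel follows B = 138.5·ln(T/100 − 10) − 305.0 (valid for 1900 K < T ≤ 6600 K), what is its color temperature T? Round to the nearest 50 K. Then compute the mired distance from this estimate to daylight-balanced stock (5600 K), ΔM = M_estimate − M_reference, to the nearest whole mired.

+107 mireds

ln(t − 10) = (140 + 305.0) / 138.5 = 3.2130.
t − 10 = e^3.2130 = 24.853, so t = 34.853.
T = 100·t = 3485 K → 3500 K to the nearest 50 K.
M_estimate = 10⁶/3500 = 285.71; M_reference = 10⁶/5600 = 178.57.
ΔM = 285.71 − 178.57 = 107.14 → +107 mireds.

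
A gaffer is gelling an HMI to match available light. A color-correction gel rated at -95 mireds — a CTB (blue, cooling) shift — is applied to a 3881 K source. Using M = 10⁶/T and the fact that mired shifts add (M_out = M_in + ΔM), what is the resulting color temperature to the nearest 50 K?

M_in = 10⁶/3881 = 257.67 mireds.
M_out = 257.67 + (-95) = 162.67 mireds.
T_out = 10⁶/162.67 = 6147.6 K → 6150 K.

6150 K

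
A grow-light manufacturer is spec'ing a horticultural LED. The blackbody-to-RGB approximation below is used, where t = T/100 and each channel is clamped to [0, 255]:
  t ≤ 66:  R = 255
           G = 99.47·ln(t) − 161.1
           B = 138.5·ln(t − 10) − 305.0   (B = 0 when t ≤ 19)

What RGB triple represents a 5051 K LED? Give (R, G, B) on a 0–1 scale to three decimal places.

t = 5051/100 = 50.51; the t ≤ 66 branch applies.
R = 255 by definition for t ≤ 66.
G = 99.47·ln 50.51 − 161.1 = 99.47·3.9222 − 161.1 = 229.038.
B = 138.5·ln(50.51 − 10) − 305.0 = 138.5·ln 40.51 − 305.0 = 138.5·3.7015 − 305.0 = 207.665.
Dividing each by 255: (1.0000, 0.8982, 0.8144) → (1.000, 0.898, 0.814).

(1.000, 0.898, 0.814)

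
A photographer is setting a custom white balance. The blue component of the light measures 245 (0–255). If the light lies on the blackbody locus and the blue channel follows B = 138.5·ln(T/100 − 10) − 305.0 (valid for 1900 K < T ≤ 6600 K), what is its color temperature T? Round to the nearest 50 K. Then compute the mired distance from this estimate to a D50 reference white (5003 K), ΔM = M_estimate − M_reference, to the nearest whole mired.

-41 mireds

ln(t − 10) = (245 + 305.0) / 138.5 = 3.9711.
t − 10 = e^3.9711 = 53.044, so t = 63.044.
T = 100·t = 6304 K → 6300 K to the nearest 50 K.
M_estimate = 10⁶/6300 = 158.73; M_reference = 10⁶/5003 = 199.88.
ΔM = 158.73 − 199.88 = -41.15 → -41 mireds.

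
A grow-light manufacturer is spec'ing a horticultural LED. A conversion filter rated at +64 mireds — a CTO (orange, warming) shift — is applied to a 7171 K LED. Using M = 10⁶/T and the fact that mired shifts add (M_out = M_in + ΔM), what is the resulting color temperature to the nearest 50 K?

4900 K

M_in = 10⁶/7171 = 139.45 mireds.
M_out = 139.45 + (+64) = 203.45 mireds.
T_out = 10⁶/203.45 = 4915.2 K → 4900 K.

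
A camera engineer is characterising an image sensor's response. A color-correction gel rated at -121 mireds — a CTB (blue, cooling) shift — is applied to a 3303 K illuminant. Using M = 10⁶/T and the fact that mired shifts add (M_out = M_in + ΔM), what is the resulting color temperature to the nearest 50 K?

5500 K

M_in = 10⁶/3303 = 302.76 mireds.
M_out = 302.76 + (-121) = 181.76 mireds.
T_out = 10⁶/181.76 = 5501.9 K → 5500 K.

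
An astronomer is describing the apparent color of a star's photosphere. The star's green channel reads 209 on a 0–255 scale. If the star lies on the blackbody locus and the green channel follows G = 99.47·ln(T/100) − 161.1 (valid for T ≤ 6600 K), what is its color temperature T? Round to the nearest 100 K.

4100 K

ln t = (209 + 161.1) / 99.47 = 3.7207.
t = e^3.7207 = 41.294.
T = 100·t = 4129 K → 4100 K to the nearest 100 K.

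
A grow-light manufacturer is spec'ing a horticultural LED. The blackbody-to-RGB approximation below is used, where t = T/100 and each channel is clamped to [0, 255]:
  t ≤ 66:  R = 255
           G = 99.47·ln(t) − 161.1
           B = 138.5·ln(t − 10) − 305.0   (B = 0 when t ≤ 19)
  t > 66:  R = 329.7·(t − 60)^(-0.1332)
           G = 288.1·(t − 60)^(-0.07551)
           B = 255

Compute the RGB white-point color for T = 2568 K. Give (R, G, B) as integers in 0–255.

(255, 162, 76)

t = 2568/100 = 25.68; the t ≤ 66 branch applies.
R = 255 by definition for t ≤ 66.
G = 99.47·ln 25.68 − 161.1 = 99.47·3.2457 − 161.1 = 161.751.
B = 138.5·ln(25.68 − 10) − 305.0 = 138.5·ln 15.68 − 305.0 = 138.5·2.7524 − 305.0 = 76.205.
Rounded: (255, 162, 76).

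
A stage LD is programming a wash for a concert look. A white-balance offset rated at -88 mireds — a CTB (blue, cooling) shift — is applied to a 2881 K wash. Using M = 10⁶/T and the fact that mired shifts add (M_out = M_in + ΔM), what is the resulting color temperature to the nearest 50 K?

3850 K

M_in = 10⁶/2881 = 347.10 mireds.
M_out = 347.10 + (-88) = 259.10 mireds.
T_out = 10⁶/259.10 = 3859.5 K → 3850 K.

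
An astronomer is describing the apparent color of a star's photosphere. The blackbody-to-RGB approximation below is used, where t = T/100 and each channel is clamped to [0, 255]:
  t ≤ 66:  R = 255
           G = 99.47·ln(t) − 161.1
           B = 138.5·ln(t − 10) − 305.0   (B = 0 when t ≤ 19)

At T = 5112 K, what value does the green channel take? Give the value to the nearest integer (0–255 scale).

230

t = 5112/100 = 51.12; the t ≤ 66 branch applies.
G = 99.47·ln 51.12 − 161.1 = 99.47·3.9342 − 161.1 = 230.232.
Rounded: 230.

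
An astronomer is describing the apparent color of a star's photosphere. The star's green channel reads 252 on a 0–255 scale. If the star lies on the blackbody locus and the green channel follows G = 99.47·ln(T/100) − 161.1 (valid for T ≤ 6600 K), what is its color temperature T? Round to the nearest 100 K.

ln t = (252 + 161.1) / 99.47 = 4.1530.
t = e^4.1530 = 63.625.
T = 100·t = 6363 K → 6400 K to the nearest 100 K.

6400 K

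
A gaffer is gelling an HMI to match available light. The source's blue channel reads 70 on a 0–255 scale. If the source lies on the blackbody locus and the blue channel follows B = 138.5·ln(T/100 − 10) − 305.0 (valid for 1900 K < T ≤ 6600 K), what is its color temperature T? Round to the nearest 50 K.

2500 K

ln(t − 10) = (70 + 305.0) / 138.5 = 2.7076.
t − 10 = e^2.7076 = 14.993, so t = 24.993.
T = 100·t = 2499 K → 2500 K to the nearest 50 K.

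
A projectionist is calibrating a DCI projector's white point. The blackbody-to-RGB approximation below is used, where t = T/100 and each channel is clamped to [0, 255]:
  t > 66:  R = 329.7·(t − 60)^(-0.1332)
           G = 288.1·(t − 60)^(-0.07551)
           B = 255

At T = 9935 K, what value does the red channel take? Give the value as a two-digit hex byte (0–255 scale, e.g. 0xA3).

0xCA

t = 9935/100 = 99.35; the t > 66 branch applies.
R = 329.7·(99.35 − 60)^(-0.1332) = 329.7·39.35^(-0.1332) = 329.7·0.61313 = 202.149.
Rounded: 202; in hex, 0xCA.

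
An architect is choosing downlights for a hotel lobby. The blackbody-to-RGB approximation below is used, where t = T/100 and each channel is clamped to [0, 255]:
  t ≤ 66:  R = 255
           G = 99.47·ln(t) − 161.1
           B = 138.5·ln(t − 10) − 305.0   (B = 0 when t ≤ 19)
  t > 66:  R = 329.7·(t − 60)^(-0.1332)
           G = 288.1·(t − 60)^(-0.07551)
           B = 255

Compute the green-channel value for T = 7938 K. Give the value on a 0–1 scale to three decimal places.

0.903

t = 7938/100 = 79.38; the t > 66 branch applies.
G = 288.1·(79.38 − 60)^(-0.07551) = 288.1·19.38^(-0.07551) = 288.1·0.79945 = 230.322.
On a 0–1 scale: 230.322/255 = 0.9032 → 0.903.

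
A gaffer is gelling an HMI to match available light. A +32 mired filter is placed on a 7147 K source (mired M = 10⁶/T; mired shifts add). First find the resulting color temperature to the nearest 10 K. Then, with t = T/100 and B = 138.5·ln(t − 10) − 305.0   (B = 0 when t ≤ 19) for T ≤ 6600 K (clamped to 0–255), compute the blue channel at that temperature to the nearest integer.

M_in = 10⁶/7147 = 139.92; M_out = 139.92 + (+32) = 171.92.
T_out = 10⁶/171.92 = 5816.7 K → 5820 K; t = 58.2.
B = 138.5·ln(58.2 − 10) − 305.0 = 138.5·ln 48.2 − 305.0 = 138.5·3.8754 − 305.0 = 231.737.
Rounded: 232.

232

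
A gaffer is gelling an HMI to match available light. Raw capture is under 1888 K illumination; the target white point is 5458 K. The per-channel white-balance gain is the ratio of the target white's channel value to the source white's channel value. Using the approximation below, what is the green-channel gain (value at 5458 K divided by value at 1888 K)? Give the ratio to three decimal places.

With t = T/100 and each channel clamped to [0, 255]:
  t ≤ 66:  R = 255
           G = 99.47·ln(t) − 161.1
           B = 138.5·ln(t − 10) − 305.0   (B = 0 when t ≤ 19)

At 1888 K (t = 18.88):
  G = 99.47·ln 18.88 − 161.1 = 99.47·2.9381 − 161.1 = 131.153.
At 5458 K (t = 54.58):
  G = 99.47·ln 54.58 − 161.1 = 99.47·3.9997 − 161.1 = 236.747.
Gain = 236.747 / 131.153 = 1.8051 → 1.805.

1.805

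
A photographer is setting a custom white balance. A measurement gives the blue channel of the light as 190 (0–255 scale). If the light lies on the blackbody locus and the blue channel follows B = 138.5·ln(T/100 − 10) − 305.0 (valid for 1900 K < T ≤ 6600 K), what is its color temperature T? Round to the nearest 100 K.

4600 K

ln(t − 10) = (190 + 305.0) / 138.5 = 3.5740.
t − 10 = e^3.5740 = 35.659, so t = 45.659.
T = 100·t = 4566 K → 4600 K to the nearest 100 K.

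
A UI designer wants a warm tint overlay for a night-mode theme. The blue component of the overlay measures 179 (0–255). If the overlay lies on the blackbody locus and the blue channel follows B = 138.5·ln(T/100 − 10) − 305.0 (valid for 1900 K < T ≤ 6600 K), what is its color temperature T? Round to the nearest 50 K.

ln(t − 10) = (179 + 305.0) / 138.5 = 3.4946.
t − 10 = e^3.4946 = 32.937, so t = 42.937.
T = 100·t = 4294 K → 4300 K to the nearest 50 K.

4300 K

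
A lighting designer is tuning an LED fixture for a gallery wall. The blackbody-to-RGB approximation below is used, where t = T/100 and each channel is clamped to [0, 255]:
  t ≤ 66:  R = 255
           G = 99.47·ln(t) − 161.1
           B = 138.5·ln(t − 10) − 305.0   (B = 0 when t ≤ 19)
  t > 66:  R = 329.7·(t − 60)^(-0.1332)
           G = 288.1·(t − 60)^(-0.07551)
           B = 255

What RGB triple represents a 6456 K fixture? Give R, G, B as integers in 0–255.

R=255, G=253, B=249

t = 6456/100 = 64.56; the t ≤ 66 branch applies.
R = 255 by definition for t ≤ 66.
G = 99.47·ln 64.56 − 161.1 = 99.47·4.1676 − 161.1 = 253.451.
B = 138.5·ln(64.56 − 10) − 305.0 = 138.5·ln 54.56 − 305.0 = 138.5·3.9993 − 305.0 = 248.903.
Rounded: (255, 253, 249).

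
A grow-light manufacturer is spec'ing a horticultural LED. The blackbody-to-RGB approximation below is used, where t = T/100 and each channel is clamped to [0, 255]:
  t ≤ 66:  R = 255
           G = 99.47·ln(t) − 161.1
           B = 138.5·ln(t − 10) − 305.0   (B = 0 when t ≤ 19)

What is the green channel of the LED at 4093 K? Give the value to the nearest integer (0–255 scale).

t = 4093/100 = 40.93; the t ≤ 66 branch applies.
G = 99.47·ln 40.93 − 161.1 = 99.47·3.7119 − 161.1 = 208.119.
Rounded: 208.

208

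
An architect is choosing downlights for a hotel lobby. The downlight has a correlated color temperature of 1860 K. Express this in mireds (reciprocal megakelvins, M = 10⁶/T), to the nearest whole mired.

538 mireds

M = 10⁶ / 1860 = 537.634 → 538 mireds.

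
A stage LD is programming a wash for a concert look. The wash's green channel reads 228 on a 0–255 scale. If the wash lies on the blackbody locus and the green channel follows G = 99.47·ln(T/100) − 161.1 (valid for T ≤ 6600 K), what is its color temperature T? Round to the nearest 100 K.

ln t = (228 + 161.1) / 99.47 = 3.9117.
t = e^3.9117 = 49.985.
T = 100·t = 4999 K → 5000 K to the nearest 100 K.

5000 K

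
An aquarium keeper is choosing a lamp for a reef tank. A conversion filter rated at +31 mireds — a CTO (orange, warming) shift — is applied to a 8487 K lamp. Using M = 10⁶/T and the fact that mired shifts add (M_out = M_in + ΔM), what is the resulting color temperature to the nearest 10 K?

6720 K

M_in = 10⁶/8487 = 117.83 mireds.
M_out = 117.83 + (+31) = 148.83 mireds.
T_out = 10⁶/148.83 = 6719.2 K → 6720 K.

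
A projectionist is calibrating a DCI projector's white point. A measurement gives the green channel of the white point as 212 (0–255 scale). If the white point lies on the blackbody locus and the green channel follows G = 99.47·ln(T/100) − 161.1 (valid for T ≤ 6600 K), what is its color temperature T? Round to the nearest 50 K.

ln t = (212 + 161.1) / 99.47 = 3.7509.
t = e^3.7509 = 42.559.
T = 100·t = 4256 K → 4250 K to the nearest 50 K.

4250 K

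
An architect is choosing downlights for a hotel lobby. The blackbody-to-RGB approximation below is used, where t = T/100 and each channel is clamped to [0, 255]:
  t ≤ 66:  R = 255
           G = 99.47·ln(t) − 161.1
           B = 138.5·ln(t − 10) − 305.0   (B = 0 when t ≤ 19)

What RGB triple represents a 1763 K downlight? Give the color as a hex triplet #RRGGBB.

t = 1763/100 = 17.63; the t ≤ 66 branch applies.
R = 255 by definition for t ≤ 66.
G = 99.47·ln 17.63 − 161.1 = 99.47·2.8696 − 161.1 = 124.339.
t = 17.63 ≤ 19, so B = 0.
Rounded: (255, 124, 0).
In hex: #FF7C00.

#FF7C00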